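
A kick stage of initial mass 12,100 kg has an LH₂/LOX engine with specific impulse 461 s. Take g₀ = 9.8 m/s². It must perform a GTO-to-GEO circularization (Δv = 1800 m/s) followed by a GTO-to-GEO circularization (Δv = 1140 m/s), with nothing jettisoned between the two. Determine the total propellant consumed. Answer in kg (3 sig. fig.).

total propellant consumed ≈ 5790 kg

v_e = Isp · g₀ = 461 × 9.8 = 4517.8 m/s.
After the first burn: m = 12100 × exp(−1800/4517.8) = 12100 × 0.67138 = 8,123.7 kg.
After the second burn: m = 8,123.7 × exp(−1140/4517.8) = 8,123.7 × 0.77698 = 6,311.95 kg.
Total propellant = m₀ − m_final = 12100 − 6,311.95 = 5,788.05 kg.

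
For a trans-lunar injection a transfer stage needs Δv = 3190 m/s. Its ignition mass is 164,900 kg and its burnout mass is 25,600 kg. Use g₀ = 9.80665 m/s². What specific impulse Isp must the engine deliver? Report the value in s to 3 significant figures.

Isp ≈ 175 s

ln(m₀/m_f) = ln(164900/25600) = ln(6.441) = 1.8627.
By the Tsiolkovsky rocket equation, v_e = Δv / ln(m₀/m_f) = 3190 / 1.8627 = 1712.5 m/s.
Isp = v_e / g₀ = 1712.5 / 9.80665 = 174.6 s.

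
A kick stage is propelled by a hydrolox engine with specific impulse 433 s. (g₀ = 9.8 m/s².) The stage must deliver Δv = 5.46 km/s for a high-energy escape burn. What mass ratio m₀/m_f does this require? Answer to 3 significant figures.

v_e = Isp · g₀ = 433 × 9.8 = 4243.4 m/s.
From the ideal rocket equation, m₀/m_f = exp(Δv / v_e) = exp(5460 / 4243.4) = exp(1.2867) = 3.6208.

mass ratio ≈ 3.62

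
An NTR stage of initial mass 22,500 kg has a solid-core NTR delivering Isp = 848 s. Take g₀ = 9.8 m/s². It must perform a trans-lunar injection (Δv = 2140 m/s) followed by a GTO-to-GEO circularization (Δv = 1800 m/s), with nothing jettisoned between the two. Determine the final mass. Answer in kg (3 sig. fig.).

final mass ≈ 14000 kg

v_e = Isp · g₀ = 848 × 9.8 = 8310.4 m/s.
After the first burn: m = 22500 × exp(−2140/8310.4) = 22500 × 0.77297 = 17,391.8 kg.
After the second burn: m = 17,391.8 × exp(−1800/8310.4) = 17,391.8 × 0.80526 = 14,004.9 kg.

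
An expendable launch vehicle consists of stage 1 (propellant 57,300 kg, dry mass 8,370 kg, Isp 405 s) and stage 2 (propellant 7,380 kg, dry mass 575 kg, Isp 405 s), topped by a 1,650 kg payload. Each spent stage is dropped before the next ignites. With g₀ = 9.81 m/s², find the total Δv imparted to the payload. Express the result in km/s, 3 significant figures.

Δv ≈ 11.5 km/s

Ignition mass of stage 1 = 57,300+8,370 + 7,380+575 + 1,650 = 75,275 kg.
Stage 1: m₀ = 75,275 kg, m_f = 75,275 − 57,300 = 17,975 kg; Δv = 405×9.81×ln(4.188) = 3973.1×1.4322 ≈ 5690 m/s.
Stage 2: m₀ = 9,605 kg, m_f = 9,605 − 7,380 = 2,225 kg; Δv = 405×9.81×ln(4.317) = 3973.1×1.4625 ≈ 5811 m/s.
Total Δv = 5690 + 5811 = 11501 m/s.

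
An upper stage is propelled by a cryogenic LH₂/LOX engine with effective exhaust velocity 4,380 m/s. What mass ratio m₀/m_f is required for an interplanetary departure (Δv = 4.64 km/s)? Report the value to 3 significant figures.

mass ratio ≈ 2.88

Using Δv = v_e ln(m₀/m_f): m₀/m_f = exp(Δv / v_e) = exp(4640 / 4380.0) = exp(1.0594) = 2.8845.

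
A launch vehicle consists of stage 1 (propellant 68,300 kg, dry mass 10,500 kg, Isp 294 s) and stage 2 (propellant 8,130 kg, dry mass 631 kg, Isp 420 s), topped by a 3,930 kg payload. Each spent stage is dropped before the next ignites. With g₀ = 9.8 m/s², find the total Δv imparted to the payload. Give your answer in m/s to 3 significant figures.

Δv ≈ 8170 m/s

Ignition mass of stage 1 = 68,300+10,500 + 8,130+631 + 3,930 = 91,491 kg.
Stage 1: m₀ = 91,491 kg, m_f = 91,491 − 68,300 = 23,191 kg; Δv = 294×9.8×ln(3.945) = 2881.2×1.3725 ≈ 3954 m/s.
Stage 2: m₀ = 12,691 kg, m_f = 12,691 − 8,130 = 4,561 kg; Δv = 420×9.8×ln(2.783) = 4116.0×1.0234 ≈ 4212 m/s.
Total Δv = 3954 + 4212 = 8166 m/s.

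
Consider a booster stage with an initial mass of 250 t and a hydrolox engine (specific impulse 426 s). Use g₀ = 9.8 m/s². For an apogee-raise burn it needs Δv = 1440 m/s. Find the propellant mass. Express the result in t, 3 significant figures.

v_e = Isp · g₀ = 426 × 9.8 = 4174.8 m/s.
m₀/m_f = exp(Δv / v_e) = exp(1440 / 4174.8) = exp(0.3449) = 1.4119.
m_f = 250 / 1.4119 = 177.066 t, so propellant = m₀ − m_f = 250 − 177.066 = 72.934 t.

propellant mass ≈ 72.9 t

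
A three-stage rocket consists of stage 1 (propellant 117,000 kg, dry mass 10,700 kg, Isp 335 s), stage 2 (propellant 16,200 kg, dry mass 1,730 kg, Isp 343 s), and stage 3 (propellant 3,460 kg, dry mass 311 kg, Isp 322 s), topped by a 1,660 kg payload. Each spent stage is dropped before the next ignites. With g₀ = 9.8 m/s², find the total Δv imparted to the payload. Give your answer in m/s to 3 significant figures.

Ignition mass of stage 1 = 117,000+10,700 + 16,200+1,730 + 3,460+311 + 1,660 = 151,061 kg.
Stage 1: m₀ = 151,061 kg, m_f = 151,061 − 117,000 = 34,061 kg; Δv = 335×9.8×ln(4.435) = 3283.0×1.4895 ≈ 4890 m/s.
Stage 2: m₀ = 23,361 kg, m_f = 23,361 − 16,200 = 7,161 kg; Δv = 343×9.8×ln(3.262) = 3361.4×1.1824 ≈ 3975 m/s.
Stage 3: m₀ = 5,431 kg, m_f = 5,431 − 3,460 = 1,971 kg; Δv = 322×9.8×ln(2.755) = 3155.6×1.0136 ≈ 3198 m/s.
Total Δv = 4890 + 3975 + 3198 = 12063 m/s.

Δv ≈ 12100 m/s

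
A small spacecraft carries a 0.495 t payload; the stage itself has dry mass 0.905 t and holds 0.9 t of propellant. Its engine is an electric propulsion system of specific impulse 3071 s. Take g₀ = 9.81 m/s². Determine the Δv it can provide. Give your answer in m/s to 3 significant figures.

v_e = Isp · g₀ = 3071 × 9.81 = 30126.5 m/s.
m₀ = payload + dry + propellant = 0.495 + 0.905 + 0.9 = 2.3 t.
m_f = payload + dry = 0.495 + 0.905 = 1.4 t.
By the Tsiolkovsky rocket equation, Δv = v_e · ln(m₀/m_f) = 30126.5 × ln(1.643) = 30126.5 × 0.4964 ≈ 14955.9 m/s.

Δv ≈ 15000 m/s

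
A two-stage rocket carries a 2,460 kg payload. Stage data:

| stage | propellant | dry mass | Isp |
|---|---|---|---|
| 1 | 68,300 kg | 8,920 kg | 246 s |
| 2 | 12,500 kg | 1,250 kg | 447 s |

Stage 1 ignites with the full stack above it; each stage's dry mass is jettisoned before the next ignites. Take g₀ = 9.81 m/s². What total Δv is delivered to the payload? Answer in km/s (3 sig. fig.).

Ignition mass of stage 1 = 68,300+8,920 + 12,500+1,250 + 2,460 = 93,430 kg.
Stage 1: m₀ = 93,430 kg, m_f = 93,430 − 68,300 = 25,130 kg; Δv = 246×9.81×ln(3.718) = 2413.3×1.3132 ≈ 3169 m/s.
Stage 2: m₀ = 16,210 kg, m_f = 16,210 − 12,500 = 3,710 kg; Δv = 447×9.81×ln(4.369) = 4385.1×1.4746 ≈ 6466 m/s.
Total Δv = 3169 + 6466 = 9635 m/s.

Δv ≈ 9.64 km/s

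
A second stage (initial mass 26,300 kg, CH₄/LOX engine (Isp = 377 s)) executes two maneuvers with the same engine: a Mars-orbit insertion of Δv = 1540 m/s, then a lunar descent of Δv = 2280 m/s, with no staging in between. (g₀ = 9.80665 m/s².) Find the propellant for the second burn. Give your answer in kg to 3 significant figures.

propellant for the second burn ≈ 7980 kg

v_e = Isp · g₀ = 377 × 9.80665 = 3697.1 m/s.
After the first burn: m = 26300 × exp(−1540/3697.1) = 26300 × 0.65932 = 17,340.1 kg.
After the second burn: m = 17,340.1 × exp(−2280/3697.1) = 17,340.1 × 0.53972 = 9,358.8 kg.
Second-burn propellant = 17,340.1 − 9,358.8 = 7,981.3 kg.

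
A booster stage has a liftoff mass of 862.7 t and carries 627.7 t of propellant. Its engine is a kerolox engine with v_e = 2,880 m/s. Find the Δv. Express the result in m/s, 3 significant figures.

m_f = m₀ − m_prop = 862.7 − 627.7 = 235 t.
From the ideal rocket equation, Δv = v_e · ln(m₀/m_f) = 2880.0 × ln(3.671) = 2880.0 × 1.3005 ≈ 3745.4 m/s.

Δv ≈ 3750 m/s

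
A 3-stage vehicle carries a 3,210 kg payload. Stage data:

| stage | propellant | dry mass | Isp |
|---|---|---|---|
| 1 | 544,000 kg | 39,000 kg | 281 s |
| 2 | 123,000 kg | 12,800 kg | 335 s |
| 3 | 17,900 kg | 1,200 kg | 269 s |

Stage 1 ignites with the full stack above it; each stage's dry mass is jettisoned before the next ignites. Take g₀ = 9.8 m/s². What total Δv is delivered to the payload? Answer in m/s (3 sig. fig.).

Ignition mass of stage 1 = 544,000+39,000 + 123,000+12,800 + 17,900+1,200 + 3,210 = 741,110 kg.
Stage 1: m₀ = 741,110 kg, m_f = 741,110 − 544,000 = 197,110 kg; Δv = 281×9.8×ln(3.76) = 2753.8×1.3244 ≈ 3647 m/s.
Stage 2: m₀ = 158,110 kg, m_f = 158,110 − 123,000 = 35,110 kg; Δv = 335×9.8×ln(4.503) = 3283.0×1.5048 ≈ 4940 m/s.
Stage 3: m₀ = 22,310 kg, m_f = 22,310 − 17,900 = 4,410 kg; Δv = 269×9.8×ln(5.059) = 2636.2×1.6212 ≈ 4274 m/s.
Total Δv = 3647 + 4940 + 4274 = 12861 m/s.

Δv ≈ 12900 m/s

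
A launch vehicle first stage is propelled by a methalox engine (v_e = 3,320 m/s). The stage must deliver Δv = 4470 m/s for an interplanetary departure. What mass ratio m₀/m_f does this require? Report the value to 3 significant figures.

By the Tsiolkovsky rocket equation, m₀/m_f = exp(Δv / v_e) = exp(4470 / 3320.0) = exp(1.3464) = 3.8435.

mass ratio ≈ 3.84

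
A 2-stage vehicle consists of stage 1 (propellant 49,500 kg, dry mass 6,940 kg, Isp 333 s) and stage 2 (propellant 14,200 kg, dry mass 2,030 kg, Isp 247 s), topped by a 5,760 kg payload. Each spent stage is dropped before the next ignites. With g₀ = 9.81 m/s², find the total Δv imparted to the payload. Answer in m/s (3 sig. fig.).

Δv ≈ 5770 m/s

Ignition mass of stage 1 = 49,500+6,940 + 14,200+2,030 + 5,760 = 78,430 kg.
Stage 1: m₀ = 78,430 kg, m_f = 78,430 − 49,500 = 28,930 kg; Δv = 333×9.81×ln(2.711) = 3266.7×0.9973 ≈ 3258 m/s.
Stage 2: m₀ = 21,990 kg, m_f = 21,990 − 14,200 = 7,790 kg; Δv = 247×9.81×ln(2.823) = 2423.1×1.0377 ≈ 2515 m/s.
Total Δv = 3258 + 2515 = 5773 m/s.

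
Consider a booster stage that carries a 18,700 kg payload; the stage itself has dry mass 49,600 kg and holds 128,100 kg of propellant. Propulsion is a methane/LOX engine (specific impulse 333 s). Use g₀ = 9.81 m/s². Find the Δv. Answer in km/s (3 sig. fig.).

Δv ≈ 3.45 km/s

v_e = Isp · g₀ = 333 × 9.81 = 3266.7 m/s.
m₀ = payload + dry + propellant = 18,700 + 49,600 + 128,100 = 196,400 kg.
m_f = payload + dry = 18,700 + 49,600 = 68,300 kg.
By the Tsiolkovsky rocket equation, Δv = v_e · ln(m₀/m_f) = 3266.7 × ln(2.876) = 3266.7 × 1.0562 ≈ 3450.5 m/s.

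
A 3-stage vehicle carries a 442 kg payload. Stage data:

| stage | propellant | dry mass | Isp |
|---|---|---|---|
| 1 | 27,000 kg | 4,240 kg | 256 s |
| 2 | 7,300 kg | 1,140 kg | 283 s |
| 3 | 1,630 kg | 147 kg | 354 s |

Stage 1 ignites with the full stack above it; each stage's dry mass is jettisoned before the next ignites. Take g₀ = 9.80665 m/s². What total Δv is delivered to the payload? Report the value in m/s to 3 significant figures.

Δv ≈ 10400 m/s

Ignition mass of stage 1 = 27,000+4,240 + 7,300+1,140 + 1,630+147 + 442 = 41,899 kg.
Stage 1: m₀ = 41,899 kg, m_f = 41,899 − 27,000 = 14,899 kg; Δv = 256×9.80665×ln(2.812) = 2510.5×1.0340 ≈ 2596 m/s.
Stage 2: m₀ = 10,659 kg, m_f = 10,659 − 7,300 = 3,359 kg; Δv = 283×9.80665×ln(3.173) = 2775.3×1.1548 ≈ 3205 m/s.
Stage 3: m₀ = 2,219 kg, m_f = 2,219 − 1,630 = 589 kg; Δv = 354×9.80665×ln(3.767) = 3471.6×1.3264 ≈ 4605 m/s.
Total Δv = 2596 + 3205 + 4605 = 10406 m/s.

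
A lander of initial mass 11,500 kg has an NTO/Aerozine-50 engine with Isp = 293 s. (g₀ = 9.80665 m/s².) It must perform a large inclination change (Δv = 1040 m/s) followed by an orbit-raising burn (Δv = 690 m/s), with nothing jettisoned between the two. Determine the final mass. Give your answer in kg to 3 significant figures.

final mass ≈ 6300 kg

v_e = Isp · g₀ = 293 × 9.80665 = 2873.3 m/s.
After the first burn: m = 11500 × exp(−1040/2873.3) = 11500 × 0.69632 = 8,007.68 kg.
After the second burn: m = 8,007.68 × exp(−690/2873.3) = 8,007.68 × 0.78652 = 6,298.2 kg.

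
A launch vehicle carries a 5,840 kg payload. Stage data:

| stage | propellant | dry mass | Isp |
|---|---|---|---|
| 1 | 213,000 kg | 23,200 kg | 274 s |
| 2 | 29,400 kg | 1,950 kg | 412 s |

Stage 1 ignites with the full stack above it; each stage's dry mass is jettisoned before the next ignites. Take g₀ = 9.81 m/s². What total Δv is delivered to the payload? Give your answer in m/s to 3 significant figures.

Ignition mass of stage 1 = 213,000+23,200 + 29,400+1,950 + 5,840 = 273,390 kg.
Stage 1: m₀ = 273,390 kg, m_f = 273,390 − 213,000 = 60,390 kg; Δv = 274×9.81×ln(4.527) = 2687.9×1.5101 ≈ 4059 m/s.
Stage 2: m₀ = 37,190 kg, m_f = 37,190 − 29,400 = 7,790 kg; Δv = 412×9.81×ln(4.774) = 4041.7×1.5632 ≈ 6318 m/s.
Total Δv = 4059 + 6318 = 10377 m/s.

Δv ≈ 10400 m/s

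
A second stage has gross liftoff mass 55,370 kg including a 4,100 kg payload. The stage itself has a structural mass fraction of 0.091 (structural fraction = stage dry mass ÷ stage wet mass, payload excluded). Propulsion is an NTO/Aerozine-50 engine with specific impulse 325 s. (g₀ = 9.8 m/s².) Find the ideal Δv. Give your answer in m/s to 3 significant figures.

Stage wet mass = m₀ − payload = 55,370 − 4,100 = 51,270 kg.
Stage dry mass = ε × stage wet mass = 0.091 × 51,270 = 4,665.57 kg.
Burnout mass m_f = stage dry + payload = 4,665.57 + 4,100 = 8,765.57 kg.
v_e = Isp · g₀ = 325 × 9.8 = 3185.0 m/s.
Rocket equation: Δv = v_e · ln(55,370/8,765.57) = 3185.0 × ln(6.317) = 3185.0 × 1.8432 ≈ 5871 m/s.

Δv ≈ 5870 m/s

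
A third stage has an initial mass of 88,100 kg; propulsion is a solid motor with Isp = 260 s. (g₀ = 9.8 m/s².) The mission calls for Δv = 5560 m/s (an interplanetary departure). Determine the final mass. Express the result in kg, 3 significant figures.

final mass ≈ 9940 kg

v_e = Isp · g₀ = 260 × 9.8 = 2548.0 m/s.
By the Tsiolkovsky rocket equation, m₀/m_f = exp(Δv / v_e) = exp(5560 / 2548.0) = exp(2.1821) = 8.8649.
m_f = m₀ / 8.8649 = 88,100 / 8.8649 = 9,938.07 kg.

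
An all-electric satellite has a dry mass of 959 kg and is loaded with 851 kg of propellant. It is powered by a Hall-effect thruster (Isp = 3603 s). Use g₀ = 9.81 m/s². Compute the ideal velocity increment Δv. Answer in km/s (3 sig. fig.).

Δv ≈ 22.5 km/s

v_e = Isp · g₀ = 3603 × 9.81 = 35345.4 m/s.
m₀ = m_dry + m_prop = 959 + 851 = 1,810 kg.
Using Δv = v_e ln(m₀/m_f): Δv = v_e · ln(m₀/m_f) = 35345.4 × ln(1.887) = 35345.4 × 0.6352 ≈ 22451.1 m/s.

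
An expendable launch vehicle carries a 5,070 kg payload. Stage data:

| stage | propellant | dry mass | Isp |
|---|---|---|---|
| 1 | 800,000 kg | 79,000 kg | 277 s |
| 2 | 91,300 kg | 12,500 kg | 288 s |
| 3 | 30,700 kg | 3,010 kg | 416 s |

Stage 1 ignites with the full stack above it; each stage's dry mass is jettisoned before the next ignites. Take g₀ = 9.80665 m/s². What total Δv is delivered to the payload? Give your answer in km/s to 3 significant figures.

Δv ≈ 13.4 km/s

Ignition mass of stage 1 = 800,000+79,000 + 91,300+12,500 + 30,700+3,010 + 5,070 = 1,021,580 kg.
Stage 1: m₀ = 1,021,580 kg, m_f = 1,021,580 − 800,000 = 221,580 kg; Δv = 277×9.80665×ln(4.61) = 2716.4×1.5283 ≈ 4152 m/s.
Stage 2: m₀ = 142,580 kg, m_f = 142,580 − 91,300 = 51,280 kg; Δv = 288×9.80665×ln(2.78) = 2824.3×1.0226 ≈ 2888 m/s.
Stage 3: m₀ = 38,780 kg, m_f = 38,780 − 30,700 = 8,080 kg; Δv = 416×9.80665×ln(4.8) = 4079.6×1.5685 ≈ 6399 m/s.
Total Δv = 4152 + 2888 + 6399 = 13439 m/s.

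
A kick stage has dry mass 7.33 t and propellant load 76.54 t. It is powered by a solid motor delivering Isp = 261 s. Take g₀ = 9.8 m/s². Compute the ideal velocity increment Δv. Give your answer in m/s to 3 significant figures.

v_e = Isp · g₀ = 261 × 9.8 = 2557.8 m/s.
m₀ = m_dry + m_prop = 7.33 + 76.54 = 83.87 t.
Rocket equation: Δv = v_e · ln(m₀/m_f) = 2557.8 × ln(11.44) = 2557.8 × 2.4373 ≈ 6234.1 m/s.

Δv ≈ 6230 m/s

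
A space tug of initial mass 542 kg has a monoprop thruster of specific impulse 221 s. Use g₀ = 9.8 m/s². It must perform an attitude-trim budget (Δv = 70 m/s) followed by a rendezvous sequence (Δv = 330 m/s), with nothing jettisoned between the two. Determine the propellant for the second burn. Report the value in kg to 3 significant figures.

propellant for the second burn ≈ 74.2 kg

v_e = Isp · g₀ = 221 × 9.8 = 2165.8 m/s.
After the first burn: m = 542 × exp(−70/2165.8) = 542 × 0.96820 = 524.764 kg.
After the second burn: m = 524.764 × exp(−330/2165.8) = 524.764 × 0.85867 = 450.599 kg.
Second-burn propellant = 524.764 − 450.599 = 74.165 kg.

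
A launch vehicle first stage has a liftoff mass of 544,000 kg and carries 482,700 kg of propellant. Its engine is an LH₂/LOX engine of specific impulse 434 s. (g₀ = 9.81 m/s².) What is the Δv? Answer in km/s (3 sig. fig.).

Δv ≈ 9.29 km/s

v_e = Isp · g₀ = 434 × 9.81 = 4257.5 m/s.
m_f = m₀ − m_prop = 544,000 − 482,700 = 61,300 kg.
Rocket equation: Δv = v_e · ln(m₀/m_f) = 4257.5 × ln(8.874) = 4257.5 × 2.1832 ≈ 9294.9 m/s.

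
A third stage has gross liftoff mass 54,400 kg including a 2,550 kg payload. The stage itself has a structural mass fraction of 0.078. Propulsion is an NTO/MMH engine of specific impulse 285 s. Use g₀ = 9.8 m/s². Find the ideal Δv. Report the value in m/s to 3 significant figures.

Stage wet mass = m₀ − payload = 54,400 − 2,550 = 51,850 kg.
Stage dry mass = ε × stage wet mass = 0.078 × 51,850 = 4,044.3 kg.
Burnout mass m_f = stage dry + payload = 4,044.3 + 2,550 = 6,594.3 kg.
v_e = Isp · g₀ = 285 × 9.8 = 2793.0 m/s.
Using Δv = v_e ln(m₀/m_f): Δv = v_e · ln(54,400/6,594.3) = 2793.0 × ln(8.25) = 2793.0 × 2.1102 ≈ 5894 m/s.

Δv ≈ 5890 m/s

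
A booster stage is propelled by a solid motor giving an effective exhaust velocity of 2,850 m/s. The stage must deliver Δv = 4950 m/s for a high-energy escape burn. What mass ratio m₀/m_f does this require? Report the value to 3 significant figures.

mass ratio ≈ 5.68

Rocket equation: m₀/m_f = exp(Δv / v_e) = exp(4950 / 2850.0) = exp(1.7368) = 5.6794.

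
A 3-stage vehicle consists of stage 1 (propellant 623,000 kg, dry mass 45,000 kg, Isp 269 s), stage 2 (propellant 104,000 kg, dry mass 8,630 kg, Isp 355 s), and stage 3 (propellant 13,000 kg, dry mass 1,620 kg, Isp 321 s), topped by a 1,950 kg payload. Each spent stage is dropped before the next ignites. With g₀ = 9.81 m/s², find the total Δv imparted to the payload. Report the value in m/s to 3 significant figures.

Ignition mass of stage 1 = 623,000+45,000 + 104,000+8,630 + 13,000+1,620 + 1,950 = 797,200 kg.
Stage 1: m₀ = 797,200 kg, m_f = 797,200 − 623,000 = 174,200 kg; Δv = 269×9.81×ln(4.576) = 2638.9×1.5209 ≈ 4013 m/s.
Stage 2: m₀ = 129,200 kg, m_f = 129,200 − 104,000 = 25,200 kg; Δv = 355×9.81×ln(5.127) = 3482.6×1.6345 ≈ 5692 m/s.
Stage 3: m₀ = 16,570 kg, m_f = 16,570 − 13,000 = 3,570 kg; Δv = 321×9.81×ln(4.641) = 3149.0×1.5350 ≈ 4834 m/s.
Total Δv = 4013 + 5692 + 4834 = 14539 m/s.

Δv ≈ 14500 m/s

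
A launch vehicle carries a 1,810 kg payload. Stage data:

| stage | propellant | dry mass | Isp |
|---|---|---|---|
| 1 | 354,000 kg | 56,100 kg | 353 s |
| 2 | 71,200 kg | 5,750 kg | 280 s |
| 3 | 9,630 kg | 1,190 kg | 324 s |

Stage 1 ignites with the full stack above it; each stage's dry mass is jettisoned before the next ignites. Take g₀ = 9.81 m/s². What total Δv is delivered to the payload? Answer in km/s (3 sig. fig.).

Δv ≈ 13.2 km/s

Ignition mass of stage 1 = 354,000+56,100 + 71,200+5,750 + 9,630+1,190 + 1,810 = 499,680 kg.
Stage 1: m₀ = 499,680 kg, m_f = 499,680 − 354,000 = 145,680 kg; Δv = 353×9.81×ln(3.43) = 3462.9×1.2326 ≈ 4268 m/s.
Stage 2: m₀ = 89,580 kg, m_f = 89,580 − 71,200 = 18,380 kg; Δv = 280×9.81×ln(4.874) = 2746.8×1.5839 ≈ 4351 m/s.
Stage 3: m₀ = 12,630 kg, m_f = 12,630 − 9,630 = 3,000 kg; Δv = 324×9.81×ln(4.21) = 3178.4×1.4375 ≈ 4569 m/s.
Total Δv = 4268 + 4351 + 4569 = 13188 m/s.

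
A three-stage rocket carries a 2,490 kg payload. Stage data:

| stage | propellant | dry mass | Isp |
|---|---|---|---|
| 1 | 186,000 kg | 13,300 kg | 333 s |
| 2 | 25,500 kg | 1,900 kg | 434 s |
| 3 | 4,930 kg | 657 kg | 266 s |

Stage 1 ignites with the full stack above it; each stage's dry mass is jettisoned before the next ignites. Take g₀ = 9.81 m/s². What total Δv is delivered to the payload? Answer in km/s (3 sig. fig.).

Ignition mass of stage 1 = 186,000+13,300 + 25,500+1,900 + 4,930+657 + 2,490 = 234,777 kg.
Stage 1: m₀ = 234,777 kg, m_f = 234,777 − 186,000 = 48,777 kg; Δv = 333×9.81×ln(4.813) = 3266.7×1.5714 ≈ 5133 m/s.
Stage 2: m₀ = 35,477 kg, m_f = 35,477 − 25,500 = 9,977 kg; Δv = 434×9.81×ln(3.556) = 4257.5×1.2686 ≈ 5401 m/s.
Stage 3: m₀ = 8,077 kg, m_f = 8,077 − 4,930 = 3,147 kg; Δv = 266×9.81×ln(2.567) = 2609.5×0.9426 ≈ 2460 m/s.
Total Δv = 5133 + 5401 + 2460 = 12994 m/s.

Δv ≈ 13.0 km/s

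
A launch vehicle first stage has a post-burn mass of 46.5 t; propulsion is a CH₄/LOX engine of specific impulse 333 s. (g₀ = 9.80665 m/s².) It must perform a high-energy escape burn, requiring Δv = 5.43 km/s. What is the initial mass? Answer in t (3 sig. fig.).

v_e = Isp · g₀ = 333 × 9.80665 = 3265.6 m/s.
m₀/m_f = exp(Δv / v_e) = exp(5430 / 3265.6) = exp(1.6628) = 5.2740.
m₀ = m_f × 5.2740 = 46.5 × 5.2740 = 245.241 t.

initial mass ≈ 245 t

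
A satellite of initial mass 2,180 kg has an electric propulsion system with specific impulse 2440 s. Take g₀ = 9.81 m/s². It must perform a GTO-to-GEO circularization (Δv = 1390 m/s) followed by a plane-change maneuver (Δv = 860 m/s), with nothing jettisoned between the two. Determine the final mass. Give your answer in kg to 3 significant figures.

v_e = Isp · g₀ = 2440 × 9.81 = 23936.4 m/s.
After the first burn: m = 2180 × exp(−1390/23936.4) = 2180 × 0.94358 = 2,057 kg.
After the second burn: m = 2,057 × exp(−860/23936.4) = 2,057 × 0.96471 = 1,984.41 kg.

final mass ≈ 1980 kg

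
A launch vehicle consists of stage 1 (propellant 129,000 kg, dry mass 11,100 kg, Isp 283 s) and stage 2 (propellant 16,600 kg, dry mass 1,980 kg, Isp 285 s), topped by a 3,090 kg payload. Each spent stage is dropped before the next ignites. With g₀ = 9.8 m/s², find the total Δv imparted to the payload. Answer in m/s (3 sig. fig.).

Ignition mass of stage 1 = 129,000+11,100 + 16,600+1,980 + 3,090 = 161,770 kg.
Stage 1: m₀ = 161,770 kg, m_f = 161,770 − 129,000 = 32,770 kg; Δv = 283×9.8×ln(4.937) = 2773.4×1.5967 ≈ 4428 m/s.
Stage 2: m₀ = 21,670 kg, m_f = 21,670 − 16,600 = 5,070 kg; Δv = 285×9.8×ln(4.274) = 2793.0×1.4526 ≈ 4057 m/s.
Total Δv = 4428 + 4057 = 8485 m/s.

Δv ≈ 8490 m/s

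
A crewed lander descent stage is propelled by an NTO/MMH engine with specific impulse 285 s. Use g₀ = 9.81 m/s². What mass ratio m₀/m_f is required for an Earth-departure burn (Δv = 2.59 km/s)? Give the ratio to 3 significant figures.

mass ratio ≈ 2.53

v_e = Isp · g₀ = 285 × 9.81 = 2795.9 m/s.
By the Tsiolkovsky rocket equation, m₀/m_f = exp(Δv / v_e) = exp(2590 / 2795.9) = exp(0.9264) = 2.5253.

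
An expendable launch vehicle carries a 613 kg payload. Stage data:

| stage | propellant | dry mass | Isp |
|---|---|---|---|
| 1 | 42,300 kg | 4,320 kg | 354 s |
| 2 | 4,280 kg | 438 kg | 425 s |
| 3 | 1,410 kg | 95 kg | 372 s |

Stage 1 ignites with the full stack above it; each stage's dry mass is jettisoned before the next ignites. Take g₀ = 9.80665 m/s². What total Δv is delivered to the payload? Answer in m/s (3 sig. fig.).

Ignition mass of stage 1 = 42,300+4,320 + 4,280+438 + 1,410+95 + 613 = 53,456 kg.
Stage 1: m₀ = 53,456 kg, m_f = 53,456 − 42,300 = 11,156 kg; Δv = 354×9.80665×ln(4.792) = 3471.6×1.5669 ≈ 5440 m/s.
Stage 2: m₀ = 6,836 kg, m_f = 6,836 − 4,280 = 2,556 kg; Δv = 425×9.80665×ln(2.674) = 4167.8×0.9838 ≈ 4100 m/s.
Stage 3: m₀ = 2,118 kg, m_f = 2,118 − 1,410 = 708 kg; Δv = 372×9.80665×ln(2.992) = 3648.1×1.0958 ≈ 3997 m/s.
Total Δv = 5440 + 4100 + 3997 = 13537 m/s.

Δv ≈ 13500 m/s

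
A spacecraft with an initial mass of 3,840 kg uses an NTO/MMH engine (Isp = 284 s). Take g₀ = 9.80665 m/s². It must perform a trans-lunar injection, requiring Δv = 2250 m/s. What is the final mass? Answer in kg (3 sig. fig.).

v_e = Isp · g₀ = 284 × 9.80665 = 2785.1 m/s.
From the ideal rocket equation, m₀/m_f = exp(Δv / v_e) = exp(2250 / 2785.1) = exp(0.8079) = 2.2431.
m_f = m₀ / 2.2431 = 3,840 / 2.2431 = 1,711.92 kg.

final mass ≈ 1710 kg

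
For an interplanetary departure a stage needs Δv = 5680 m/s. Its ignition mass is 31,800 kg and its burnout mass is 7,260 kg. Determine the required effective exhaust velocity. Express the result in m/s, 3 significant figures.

ln(m₀/m_f) = ln(31800/7260) = ln(4.38) = 1.4771.
v_e = Δv / ln(m₀/m_f) = 5680 / 1.4771 = 3845.4 m/s.

v_e ≈ 3850 m/s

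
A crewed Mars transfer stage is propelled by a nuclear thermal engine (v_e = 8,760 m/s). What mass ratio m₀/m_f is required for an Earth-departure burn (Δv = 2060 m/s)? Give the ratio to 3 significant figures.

mass ratio ≈ 1.27

Rocket equation: m₀/m_f = exp(Δv / v_e) = exp(2060 / 8760.0) = exp(0.2352) = 1.2651.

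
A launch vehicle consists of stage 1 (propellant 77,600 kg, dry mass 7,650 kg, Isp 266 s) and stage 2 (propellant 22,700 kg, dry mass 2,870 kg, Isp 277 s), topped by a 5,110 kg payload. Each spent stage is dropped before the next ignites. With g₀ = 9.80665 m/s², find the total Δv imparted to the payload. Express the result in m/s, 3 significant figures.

Δv ≈ 6550 m/s

Ignition mass of stage 1 = 77,600+7,650 + 22,700+2,870 + 5,110 = 115,930 kg.
Stage 1: m₀ = 115,930 kg, m_f = 115,930 − 77,600 = 38,330 kg; Δv = 266×9.80665×ln(3.025) = 2608.6×1.1068 ≈ 2887 m/s.
Stage 2: m₀ = 30,680 kg, m_f = 30,680 − 22,700 = 7,980 kg; Δv = 277×9.80665×ln(3.845) = 2716.4×1.3467 ≈ 3658 m/s.
Total Δv = 2887 + 3658 = 6545 m/s.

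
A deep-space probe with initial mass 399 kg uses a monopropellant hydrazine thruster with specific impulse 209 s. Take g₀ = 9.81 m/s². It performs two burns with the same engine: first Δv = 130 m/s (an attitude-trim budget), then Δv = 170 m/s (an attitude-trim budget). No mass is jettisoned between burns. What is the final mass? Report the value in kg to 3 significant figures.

final mass ≈ 345 kg

v_e = Isp · g₀ = 209 × 9.81 = 2050.3 m/s.
After the first burn: m = 399 × exp(−130/2050.3) = 399 × 0.93856 = 374.485 kg.
After the second burn: m = 374.485 × exp(−170/2050.3) = 374.485 × 0.92043 = 344.687 kg.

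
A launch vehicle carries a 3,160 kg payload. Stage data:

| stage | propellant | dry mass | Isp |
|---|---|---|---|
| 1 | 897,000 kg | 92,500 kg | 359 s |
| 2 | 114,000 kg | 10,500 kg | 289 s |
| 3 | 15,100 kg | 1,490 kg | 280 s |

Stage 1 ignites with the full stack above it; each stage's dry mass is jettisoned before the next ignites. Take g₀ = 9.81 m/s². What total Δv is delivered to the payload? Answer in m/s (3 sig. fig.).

Ignition mass of stage 1 = 897,000+92,500 + 114,000+10,500 + 15,100+1,490 + 3,160 = 1,133,750 kg.
Stage 1: m₀ = 1,133,750 kg, m_f = 1,133,750 − 897,000 = 236,750 kg; Δv = 359×9.81×ln(4.789) = 3521.8×1.5663 ≈ 5516 m/s.
Stage 2: m₀ = 144,250 kg, m_f = 144,250 − 114,000 = 30,250 kg; Δv = 289×9.81×ln(4.769) = 2835.1×1.5621 ≈ 4429 m/s.
Stage 3: m₀ = 19,750 kg, m_f = 19,750 − 15,100 = 4,650 kg; Δv = 280×9.81×ln(4.247) = 2746.8×1.4463 ≈ 3973 m/s.
Total Δv = 5516 + 4429 + 3973 = 13918 m/s.

Δv ≈ 13900 m/s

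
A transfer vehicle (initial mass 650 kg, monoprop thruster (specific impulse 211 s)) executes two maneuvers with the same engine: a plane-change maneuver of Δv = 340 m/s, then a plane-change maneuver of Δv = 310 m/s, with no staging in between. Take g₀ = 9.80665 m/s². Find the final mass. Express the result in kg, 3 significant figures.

final mass ≈ 475 kg

v_e = Isp · g₀ = 211 × 9.80665 = 2069.2 m/s.
After the first burn: m = 650 × exp(−340/2069.2) = 650 × 0.84848 = 551.512 kg.
After the second burn: m = 551.512 × exp(−310/2069.2) = 551.512 × 0.86087 = 474.78 kg.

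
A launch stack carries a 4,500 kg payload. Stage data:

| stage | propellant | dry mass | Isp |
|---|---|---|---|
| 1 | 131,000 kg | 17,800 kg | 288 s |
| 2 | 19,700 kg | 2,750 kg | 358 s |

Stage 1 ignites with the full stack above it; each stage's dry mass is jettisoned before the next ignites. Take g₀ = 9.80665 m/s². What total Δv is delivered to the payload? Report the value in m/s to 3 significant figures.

Ignition mass of stage 1 = 131,000+17,800 + 19,700+2,750 + 4,500 = 175,750 kg.
Stage 1: m₀ = 175,750 kg, m_f = 175,750 − 131,000 = 44,750 kg; Δv = 288×9.80665×ln(3.927) = 2824.3×1.3680 ≈ 3864 m/s.
Stage 2: m₀ = 26,950 kg, m_f = 26,950 − 19,700 = 7,250 kg; Δv = 358×9.80665×ln(3.717) = 3510.8×1.3130 ≈ 4610 m/s.
Total Δv = 3864 + 4610 = 8474 m/s.

Δv ≈ 8470 m/s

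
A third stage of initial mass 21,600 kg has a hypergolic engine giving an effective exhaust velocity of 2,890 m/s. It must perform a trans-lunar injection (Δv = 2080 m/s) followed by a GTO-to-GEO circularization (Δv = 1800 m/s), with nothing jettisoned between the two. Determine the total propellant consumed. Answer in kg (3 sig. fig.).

After the first burn: m = 21600 × exp(−2080/2890.0) = 21600 × 0.48689 = 10,516.8 kg.
After the second burn: m = 10,516.8 × exp(−1800/2890.0) = 10,516.8 × 0.53642 = 5,641.42 kg.
Total propellant = m₀ − m_final = 21600 − 5,641.42 = 15,958.58 kg.

total propellant consumed ≈ 16000 kg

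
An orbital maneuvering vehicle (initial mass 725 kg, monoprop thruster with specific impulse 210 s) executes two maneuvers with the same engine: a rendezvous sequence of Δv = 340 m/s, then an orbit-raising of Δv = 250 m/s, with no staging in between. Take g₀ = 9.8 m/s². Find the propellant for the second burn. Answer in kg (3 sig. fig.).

v_e = Isp · g₀ = 210 × 9.8 = 2058.0 m/s.
After the first burn: m = 725 × exp(−340/2058.0) = 725 × 0.84772 = 614.597 kg.
After the second burn: m = 614.597 × exp(−250/2058.0) = 614.597 × 0.88561 = 544.293 kg.
Second-burn propellant = 614.597 − 544.293 = 70.304 kg.

propellant for the second burn ≈ 70.3 kg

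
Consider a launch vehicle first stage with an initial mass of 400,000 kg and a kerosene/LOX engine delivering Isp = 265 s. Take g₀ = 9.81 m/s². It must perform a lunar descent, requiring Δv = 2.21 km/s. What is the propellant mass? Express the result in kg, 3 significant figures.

propellant mass ≈ 229000 kg

v_e = Isp · g₀ = 265 × 9.81 = 2599.7 m/s.
From the ideal rocket equation, m₀/m_f = exp(Δv / v_e) = exp(2210 / 2599.7) = exp(0.8501) = 2.3399.
m_f = 400,000 / 2.3399 = 170,947 kg, so propellant = m₀ − m_f = 400,000 − 170,947 = 229,053 kg.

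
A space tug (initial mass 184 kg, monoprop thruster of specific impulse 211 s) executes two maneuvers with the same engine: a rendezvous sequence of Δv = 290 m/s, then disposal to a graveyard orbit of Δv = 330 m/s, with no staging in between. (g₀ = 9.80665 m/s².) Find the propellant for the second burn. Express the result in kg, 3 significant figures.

propellant for the second burn ≈ 23.6 kg

v_e = Isp · g₀ = 211 × 9.80665 = 2069.2 m/s.
After the first burn: m = 184 × exp(−290/2069.2) = 184 × 0.86923 = 159.938 kg.
After the second burn: m = 159.938 × exp(−330/2069.2) = 159.938 × 0.85259 = 136.362 kg.
Second-burn propellant = 159.938 − 136.362 = 23.576 kg.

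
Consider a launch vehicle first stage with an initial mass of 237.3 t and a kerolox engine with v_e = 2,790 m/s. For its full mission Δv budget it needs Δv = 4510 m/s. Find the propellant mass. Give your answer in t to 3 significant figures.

Rocket equation: m₀/m_f = exp(Δv / v_e) = exp(4510 / 2790.0) = exp(1.6165) = 5.0354.
m_f = 237.3 / 5.0354 = 47.1263 t, so propellant = m₀ − m_f = 237.3 − 47.1263 = 190.1737 t.

propellant mass ≈ 190 t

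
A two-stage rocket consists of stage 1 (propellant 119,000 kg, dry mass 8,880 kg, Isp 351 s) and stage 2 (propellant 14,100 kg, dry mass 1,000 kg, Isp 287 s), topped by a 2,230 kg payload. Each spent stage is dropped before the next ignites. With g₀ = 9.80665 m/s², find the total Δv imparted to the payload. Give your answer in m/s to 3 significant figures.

Ignition mass of stage 1 = 119,000+8,880 + 14,100+1,000 + 2,230 = 145,210 kg.
Stage 1: m₀ = 145,210 kg, m_f = 145,210 − 119,000 = 26,210 kg; Δv = 351×9.80665×ln(5.54) = 3442.1×1.7120 ≈ 5893 m/s.
Stage 2: m₀ = 17,330 kg, m_f = 17,330 − 14,100 = 3,230 kg; Δv = 287×9.80665×ln(5.365) = 2814.5×1.6800 ≈ 4728 m/s.
Total Δv = 5893 + 4728 = 10621 m/s.

Δv ≈ 10600 m/s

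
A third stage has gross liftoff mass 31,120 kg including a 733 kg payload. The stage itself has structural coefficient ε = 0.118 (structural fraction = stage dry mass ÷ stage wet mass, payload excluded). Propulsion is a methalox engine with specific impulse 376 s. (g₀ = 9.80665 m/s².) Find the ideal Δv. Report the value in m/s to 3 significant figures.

Δv ≈ 7280 m/s

Stage wet mass = m₀ − payload = 31,120 − 733 = 30,387 kg.
Stage dry mass = ε × stage wet mass = 0.118 × 30,387 = 3,585.67 kg.
Burnout mass m_f = stage dry + payload = 3,585.67 + 733 = 4,318.67 kg.
v_e = Isp · g₀ = 376 × 9.80665 = 3687.3 m/s.
Using Δv = v_e ln(m₀/m_f): Δv = v_e · ln(31,120/4,318.67) = 3687.3 × ln(7.206) = 3687.3 × 1.9749 ≈ 7282 m/s.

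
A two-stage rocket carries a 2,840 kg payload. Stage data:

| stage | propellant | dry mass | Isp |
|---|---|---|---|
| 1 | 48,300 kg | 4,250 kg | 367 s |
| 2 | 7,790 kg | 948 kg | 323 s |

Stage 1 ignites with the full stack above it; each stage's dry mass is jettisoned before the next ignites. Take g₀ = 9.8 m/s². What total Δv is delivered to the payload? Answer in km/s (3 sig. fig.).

Ignition mass of stage 1 = 48,300+4,250 + 7,790+948 + 2,840 = 64,128 kg.
Stage 1: m₀ = 64,128 kg, m_f = 64,128 − 48,300 = 15,828 kg; Δv = 367×9.8×ln(4.052) = 3596.6×1.3991 ≈ 5032 m/s.
Stage 2: m₀ = 11,578 kg, m_f = 11,578 − 7,790 = 3,788 kg; Δv = 323×9.8×ln(3.056) = 3165.4×1.1173 ≈ 3537 m/s.
Total Δv = 5032 + 3537 = 8569 m/s.

Δv ≈ 8.57 km/s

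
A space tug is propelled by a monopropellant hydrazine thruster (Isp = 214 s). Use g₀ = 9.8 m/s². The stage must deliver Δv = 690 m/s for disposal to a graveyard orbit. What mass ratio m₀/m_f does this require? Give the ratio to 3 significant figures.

v_e = Isp · g₀ = 214 × 9.8 = 2097.2 m/s.
From the ideal rocket equation, m₀/m_f = exp(Δv / v_e) = exp(690 / 2097.2) = exp(0.3290) = 1.3896.

mass ratio ≈ 1.39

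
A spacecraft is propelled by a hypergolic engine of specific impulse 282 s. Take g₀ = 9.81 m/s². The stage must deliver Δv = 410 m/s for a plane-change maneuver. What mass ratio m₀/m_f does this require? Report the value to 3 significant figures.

mass ratio ≈ 1.16

v_e = Isp · g₀ = 282 × 9.81 = 2766.4 m/s.
m₀/m_f = exp(Δv / v_e) = exp(410 / 2766.4) = exp(0.1482) = 1.1598.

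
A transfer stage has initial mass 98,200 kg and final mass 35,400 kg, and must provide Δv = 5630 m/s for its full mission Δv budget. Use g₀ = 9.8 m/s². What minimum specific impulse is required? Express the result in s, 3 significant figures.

Isp ≈ 563 s

ln(m₀/m_f) = ln(98200/35400) = ln(2.774) = 1.0203.
Rocket equation: v_e = Δv / ln(m₀/m_f) = 5630 / 1.0203 = 5518.0 m/s.
Isp = v_e / g₀ = 5518.0 / 9.8 = 563.1 s.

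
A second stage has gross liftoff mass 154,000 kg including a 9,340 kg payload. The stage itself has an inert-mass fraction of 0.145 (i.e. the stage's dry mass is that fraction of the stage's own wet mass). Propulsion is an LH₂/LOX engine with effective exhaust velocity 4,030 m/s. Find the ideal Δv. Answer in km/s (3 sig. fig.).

Δv ≈ 6.55 km/s

Stage wet mass = m₀ − payload = 154,000 − 9,340 = 144,660 kg.
Stage dry mass = ε × stage wet mass = 0.145 × 144,660 = 20,975.7 kg.
Burnout mass m_f = stage dry + payload = 20,975.7 + 9,340 = 30,315.7 kg.
From the ideal rocket equation, Δv = v_e · ln(154,000/30,315.7) = 4030.0 × ln(5.08) = 4030.0 × 1.6253 ≈ 6550 m/s.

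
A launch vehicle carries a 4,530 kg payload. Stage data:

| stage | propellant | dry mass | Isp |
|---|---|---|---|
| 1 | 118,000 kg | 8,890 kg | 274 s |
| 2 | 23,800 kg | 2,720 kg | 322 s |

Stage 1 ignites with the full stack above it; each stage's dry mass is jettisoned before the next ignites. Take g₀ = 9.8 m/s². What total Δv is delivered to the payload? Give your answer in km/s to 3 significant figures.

Δv ≈ 8.28 km/s

Ignition mass of stage 1 = 118,000+8,890 + 23,800+2,720 + 4,530 = 157,940 kg.
Stage 1: m₀ = 157,940 kg, m_f = 157,940 − 118,000 = 39,940 kg; Δv = 274×9.8×ln(3.954) = 2685.2×1.3748 ≈ 3692 m/s.
Stage 2: m₀ = 31,050 kg, m_f = 31,050 − 23,800 = 7,250 kg; Δv = 322×9.8×ln(4.283) = 3155.6×1.4546 ≈ 4590 m/s.
Total Δv = 3692 + 4590 = 8282 m/s.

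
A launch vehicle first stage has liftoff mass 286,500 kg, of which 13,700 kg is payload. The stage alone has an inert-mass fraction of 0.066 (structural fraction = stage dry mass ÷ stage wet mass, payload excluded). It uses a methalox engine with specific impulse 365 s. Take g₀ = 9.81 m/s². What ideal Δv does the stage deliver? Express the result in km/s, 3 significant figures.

Stage wet mass = m₀ − payload = 286,500 − 13,700 = 272,800 kg.
Stage dry mass = ε × stage wet mass = 0.066 × 272,800 = 18,004.8 kg.
Burnout mass m_f = stage dry + payload = 18,004.8 + 13,700 = 31,704.8 kg.
v_e = Isp · g₀ = 365 × 9.81 = 3580.7 m/s.
Δv = v_e · ln(286,500/31,704.8) = 3580.7 × ln(9.036) = 3580.7 × 2.2013 ≈ 7882 m/s.

Δv ≈ 7.88 km/s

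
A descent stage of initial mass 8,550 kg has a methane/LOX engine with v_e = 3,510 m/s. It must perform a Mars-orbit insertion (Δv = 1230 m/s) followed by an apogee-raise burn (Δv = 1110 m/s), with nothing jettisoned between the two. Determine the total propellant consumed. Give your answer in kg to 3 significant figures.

total propellant consumed ≈ 4160 kg

After the first burn: m = 8550 × exp(−1230/3510.0) = 8550 × 0.70439 = 6,022.53 kg.
After the second burn: m = 6,022.53 × exp(−1110/3510.0) = 6,022.53 × 0.72888 = 4,389.7 kg.
Total propellant = m₀ − m_final = 8550 − 4,389.7 = 4,160.3 kg.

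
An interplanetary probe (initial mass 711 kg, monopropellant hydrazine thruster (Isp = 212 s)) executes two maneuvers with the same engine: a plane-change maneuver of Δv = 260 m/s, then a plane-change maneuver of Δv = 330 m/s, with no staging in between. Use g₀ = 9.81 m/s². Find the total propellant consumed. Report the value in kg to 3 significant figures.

total propellant consumed ≈ 176 kg

v_e = Isp · g₀ = 212 × 9.81 = 2079.7 m/s.
After the first burn: m = 711 × exp(−260/2079.7) = 711 × 0.88248 = 627.443 kg.
After the second burn: m = 627.443 × exp(−330/2079.7) = 627.443 × 0.85327 = 535.378 kg.
Total propellant = m₀ − m_final = 711 − 535.378 = 175.622 kg.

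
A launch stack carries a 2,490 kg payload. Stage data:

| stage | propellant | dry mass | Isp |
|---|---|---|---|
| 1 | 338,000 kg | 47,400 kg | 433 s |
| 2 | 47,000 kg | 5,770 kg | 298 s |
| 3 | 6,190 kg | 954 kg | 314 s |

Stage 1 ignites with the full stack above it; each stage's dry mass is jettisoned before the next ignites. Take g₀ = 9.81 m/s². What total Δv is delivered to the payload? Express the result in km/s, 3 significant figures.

Ignition mass of stage 1 = 338,000+47,400 + 47,000+5,770 + 6,190+954 + 2,490 = 447,804 kg.
Stage 1: m₀ = 447,804 kg, m_f = 447,804 − 338,000 = 109,804 kg; Δv = 433×9.81×ln(4.078) = 4247.7×1.4057 ≈ 5971 m/s.
Stage 2: m₀ = 62,404 kg, m_f = 62,404 − 47,000 = 15,404 kg; Δv = 298×9.81×ln(4.051) = 2923.4×1.3990 ≈ 4090 m/s.
Stage 3: m₀ = 9,634 kg, m_f = 9,634 − 6,190 = 3,444 kg; Δv = 314×9.81×ln(2.797) = 3080.3×1.0287 ≈ 3169 m/s.
Total Δv = 5971 + 4090 + 3169 = 13230 m/s.

Δv ≈ 13.2 km/s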